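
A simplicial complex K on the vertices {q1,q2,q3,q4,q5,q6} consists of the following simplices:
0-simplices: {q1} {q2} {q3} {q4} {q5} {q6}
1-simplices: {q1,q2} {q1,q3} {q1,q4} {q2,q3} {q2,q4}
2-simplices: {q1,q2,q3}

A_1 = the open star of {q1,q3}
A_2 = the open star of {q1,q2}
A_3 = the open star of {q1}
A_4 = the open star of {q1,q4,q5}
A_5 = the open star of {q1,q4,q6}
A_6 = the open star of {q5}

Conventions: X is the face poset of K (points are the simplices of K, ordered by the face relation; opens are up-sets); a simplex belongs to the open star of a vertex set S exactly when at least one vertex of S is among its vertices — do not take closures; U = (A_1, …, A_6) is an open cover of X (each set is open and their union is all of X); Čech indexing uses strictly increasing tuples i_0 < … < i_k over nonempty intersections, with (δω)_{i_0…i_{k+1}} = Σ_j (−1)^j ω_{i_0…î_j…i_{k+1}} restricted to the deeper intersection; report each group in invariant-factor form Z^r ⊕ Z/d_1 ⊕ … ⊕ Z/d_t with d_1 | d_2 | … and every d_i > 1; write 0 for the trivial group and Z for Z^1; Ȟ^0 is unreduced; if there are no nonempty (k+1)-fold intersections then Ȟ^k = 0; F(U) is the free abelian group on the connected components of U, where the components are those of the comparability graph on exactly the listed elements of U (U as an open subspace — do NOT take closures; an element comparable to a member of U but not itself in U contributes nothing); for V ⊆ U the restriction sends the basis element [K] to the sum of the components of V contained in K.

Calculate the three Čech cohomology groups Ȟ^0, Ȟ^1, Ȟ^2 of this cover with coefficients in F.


nonempty intersections:
  A1={{q1},{q3},{q1,q2},{q1,q3},{q1,q4},{q2,q3},{q1,q2,q3}} A2={{q1},{q2},{q1,q2},{q1,q3},{q1,q4},{q2,q3},{q2,q4},{q1,q2,q3}} A3={{q1},{q1,q2},{q1,q3},{q1,q4},{q1,q2,q3}} A4={{q1},{q4},{q5},{q1,q2},{q1,q3},{q1,q4},{q2,q4},{q1,q2,q3}} A5={{q1},{q4},{q6},{q1,q2},{q1,q3},{q1,q4},{q2,q4},{q1,q2,q3}} A6={{q5}}
  A12={{q1},{q1,q2},{q1,q3},{q1,q4},{q2,q3},{q1,q2,q3}} A13={{q1},{q1,q2},{q1,q3},{q1,q4},{q1,q2,q3}} A14={{q1},{q1,q2},{q1,q3},{q1,q4},{q1,q2,q3}} A15={{q1},{q1,q2},{q1,q3},{q1,q4},{q1,q2,q3}} A23={{q1},{q1,q2},{q1,q3},{q1,q4},{q1,q2,q3}} A24={{q1},{q1,q2},{q1,q3},{q1,q4},{q2,q4},{q1,q2,q3}} A25={{q1},{q1,q2},{q1,q3},{q1,q4},{q2,q4},{q1,q2,q3}} A34={{q1},{q1,q2},{q1,q3},{q1,q4},{q1,q2,q3}} A35={{q1},{q1,q2},{q1,q3},{q1,q4},{q1,q2,q3}} A45={{q1},{q4},{q1,q2},{q1,q3},{q1,q4},{q2,q4},{q1,q2,q3}} A46={{q5}}
  A123={{q1},{q1,q2},{q1,q3},{q1,q4},{q1,q2,q3}} A124={{q1},{q1,q2},{q1,q3},{q1,q4},{q1,q2,q3}} A125={{q1},{q1,q2},{q1,q3},{q1,q4},{q1,q2,q3}} A134={{q1},{q1,q2},{q1,q3},{q1,q4},{q1,q2,q3}} A135={{q1},{q1,q2},{q1,q3},{q1,q4},{q1,q2,q3}} A145={{q1},{q1,q2},{q1,q3},{q1,q4},{q1,q2,q3}} A234={{q1},{q1,q2},{q1,q3},{q1,q4},{q1,q2,q3}} A235={{q1},{q1,q2},{q1,q3},{q1,q4},{q1,q2,q3}} A245={{q1},{q1,q2},{q1,q3},{q1,q4},{q2,q4},{q1,q2,q3}} A345={{q1},{q1,q2},{q1,q3},{q1,q4},{q1,q2,q3}}
  A1234={{q1},{q1,q2},{q1,q3},{q1,q4},{q1,q2,q3}} A1235={{q1},{q1,q2},{q1,q3},{q1,q4},{q1,q2,q3}} A1245={{q1},{q1,q2},{q1,q3},{q1,q4},{q1,q2,q3}} A1345={{q1},{q1,q2},{q1,q3},{q1,q4},{q1,q2,q3}} A2345={{q1},{q1,q2},{q1,q3},{q1,q4},{q1,q2,q3}}
  A12345={{q1},{q1,q2},{q1,q3},{q1,q4},{q1,q2,q3}}
components per intersection:
  A1: {{q1},{q3},{q1,q2},{q1,q3},{q1,q4},{q2,q3},{q1,q2,q3}}
  A2: {{q1},{q2},{q1,q2},{q1,q3},{q1,q4},{q2,q3},{q2,q4},{q1,q2,q3}}
  A3: {{q1},{q1,q2},{q1,q3},{q1,q4},{q1,q2,q3}}
  A4: {{q1},{q4},{q1,q2},{q1,q3},{q1,q4},{q2,q4},{q1,q2,q3}} {{q5}}
  A5: {{q1},{q4},{q1,q2},{q1,q3},{q1,q4},{q2,q4},{q1,q2,q3}} {{q6}}
  A6: {{q5}}
  A12: {{q1},{q1,q2},{q1,q3},{q1,q4},{q2,q3},{q1,q2,q3}}
  A13: {{q1},{q1,q2},{q1,q3},{q1,q4},{q1,q2,q3}}
  A14: {{q1},{q1,q2},{q1,q3},{q1,q4},{q1,q2,q3}}
  A15: {{q1},{q1,q2},{q1,q3},{q1,q4},{q1,q2,q3}}
  A23: {{q1},{q1,q2},{q1,q3},{q1,q4},{q1,q2,q3}}
  A24: {{q1},{q1,q2},{q1,q3},{q1,q4},{q1,q2,q3}} {{q2,q4}}
  A25: {{q1},{q1,q2},{q1,q3},{q1,q4},{q1,q2,q3}} {{q2,q4}}
  A34: {{q1},{q1,q2},{q1,q3},{q1,q4},{q1,q2,q3}}
  A35: {{q1},{q1,q2},{q1,q3},{q1,q4},{q1,q2,q3}}
  A45: {{q1},{q4},{q1,q2},{q1,q3},{q1,q4},{q2,q4},{q1,q2,q3}}
  A46: {{q5}}
  A123: {{q1},{q1,q2},{q1,q3},{q1,q4},{q1,q2,q3}}
  A124: {{q1},{q1,q2},{q1,q3},{q1,q4},{q1,q2,q3}}
  A125: {{q1},{q1,q2},{q1,q3},{q1,q4},{q1,q2,q3}}
  A134: {{q1},{q1,q2},{q1,q3},{q1,q4},{q1,q2,q3}}
  A135: {{q1},{q1,q2},{q1,q3},{q1,q4},{q1,q2,q3}}
  A145: {{q1},{q1,q2},{q1,q3},{q1,q4},{q1,q2,q3}}
  A234: {{q1},{q1,q2},{q1,q3},{q1,q4},{q1,q2,q3}}
  A235: {{q1},{q1,q2},{q1,q3},{q1,q4},{q1,q2,q3}}
  A245: {{q1},{q1,q2},{q1,q3},{q1,q4},{q1,q2,q3}} {{q2,q4}}
  A345: {{q1},{q1,q2},{q1,q3},{q1,q4},{q1,q2,q3}}
  A1234: {{q1},{q1,q2},{q1,q3},{q1,q4},{q1,q2,q3}}
  A1235: {{q1},{q1,q2},{q1,q3},{q1,q4},{q1,q2,q3}}
  A1245: {{q1},{q1,q2},{q1,q3},{q1,q4},{q1,q2,q3}}
  A1345: {{q1},{q1,q2},{q1,q3},{q1,q4},{q1,q2,q3}}
  A2345: {{q1},{q1,q2},{q1,q3},{q1,q4},{q1,q2,q3}}
  A12345: {{q1},{q1,q2},{q1,q3},{q1,q4},{q1,q2,q3}}
C dims 8,13,11,5; δ0: rk 5, SNF 1^5; δ1: rk 7, SNF 1^7; δ2: rk 4, SNF 1^4
Ȟ^0: (8−5)−0=3 ⇒ Z^3
Ȟ^1: (13−7)−5=1 ⇒ Z
Ȟ^2: (11−4)−7=0 ⇒ 0

Ȟ^0(U;F) ≅ Z^3; Ȟ^1(U;F) ≅ Z; Ȟ^2(U;F) ≅ 0


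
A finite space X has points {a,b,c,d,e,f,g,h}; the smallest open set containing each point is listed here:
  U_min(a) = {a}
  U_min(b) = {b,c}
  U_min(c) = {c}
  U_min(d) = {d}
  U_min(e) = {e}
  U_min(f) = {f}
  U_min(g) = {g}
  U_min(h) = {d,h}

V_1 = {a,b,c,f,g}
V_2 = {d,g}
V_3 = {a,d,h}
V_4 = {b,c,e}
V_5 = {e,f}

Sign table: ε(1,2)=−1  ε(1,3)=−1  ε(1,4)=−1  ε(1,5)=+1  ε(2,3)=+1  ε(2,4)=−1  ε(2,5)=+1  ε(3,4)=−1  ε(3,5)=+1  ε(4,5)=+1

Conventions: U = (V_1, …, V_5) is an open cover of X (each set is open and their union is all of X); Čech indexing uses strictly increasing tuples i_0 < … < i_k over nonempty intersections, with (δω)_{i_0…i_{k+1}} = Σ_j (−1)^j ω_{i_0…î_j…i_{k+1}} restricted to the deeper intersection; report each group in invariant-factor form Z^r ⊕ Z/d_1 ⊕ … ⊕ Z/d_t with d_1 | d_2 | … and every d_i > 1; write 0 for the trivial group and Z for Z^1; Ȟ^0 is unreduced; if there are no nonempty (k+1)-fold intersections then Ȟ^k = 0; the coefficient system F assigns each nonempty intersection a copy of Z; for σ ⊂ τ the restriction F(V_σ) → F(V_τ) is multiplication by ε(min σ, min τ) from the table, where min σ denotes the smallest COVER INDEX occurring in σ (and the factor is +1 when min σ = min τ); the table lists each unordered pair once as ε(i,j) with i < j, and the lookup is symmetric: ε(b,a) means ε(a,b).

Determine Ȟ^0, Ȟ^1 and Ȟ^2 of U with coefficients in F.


nerve simplices:
  V12={g} V13={a} V14={b,c} V15={f} V23={d} V45={e}
C dims 5,6; δ0: rk 5, SNF 1^4·2
degree 0: 5−5−0 = 0 → Ȟ^0 ≅ 0
degree 1: 6−0−5 = 1 plus torsion [2] → Ȟ^1 ≅ Z ⊕ Z/2
degree 2: 0−0−0 = 0 → Ȟ^2 ≅ 0

Ȟ^0(U;F) ≅ 0, Ȟ^1(U;F) ≅ Z ⊕ Z/2 and Ȟ^2(U;F) ≅ 0


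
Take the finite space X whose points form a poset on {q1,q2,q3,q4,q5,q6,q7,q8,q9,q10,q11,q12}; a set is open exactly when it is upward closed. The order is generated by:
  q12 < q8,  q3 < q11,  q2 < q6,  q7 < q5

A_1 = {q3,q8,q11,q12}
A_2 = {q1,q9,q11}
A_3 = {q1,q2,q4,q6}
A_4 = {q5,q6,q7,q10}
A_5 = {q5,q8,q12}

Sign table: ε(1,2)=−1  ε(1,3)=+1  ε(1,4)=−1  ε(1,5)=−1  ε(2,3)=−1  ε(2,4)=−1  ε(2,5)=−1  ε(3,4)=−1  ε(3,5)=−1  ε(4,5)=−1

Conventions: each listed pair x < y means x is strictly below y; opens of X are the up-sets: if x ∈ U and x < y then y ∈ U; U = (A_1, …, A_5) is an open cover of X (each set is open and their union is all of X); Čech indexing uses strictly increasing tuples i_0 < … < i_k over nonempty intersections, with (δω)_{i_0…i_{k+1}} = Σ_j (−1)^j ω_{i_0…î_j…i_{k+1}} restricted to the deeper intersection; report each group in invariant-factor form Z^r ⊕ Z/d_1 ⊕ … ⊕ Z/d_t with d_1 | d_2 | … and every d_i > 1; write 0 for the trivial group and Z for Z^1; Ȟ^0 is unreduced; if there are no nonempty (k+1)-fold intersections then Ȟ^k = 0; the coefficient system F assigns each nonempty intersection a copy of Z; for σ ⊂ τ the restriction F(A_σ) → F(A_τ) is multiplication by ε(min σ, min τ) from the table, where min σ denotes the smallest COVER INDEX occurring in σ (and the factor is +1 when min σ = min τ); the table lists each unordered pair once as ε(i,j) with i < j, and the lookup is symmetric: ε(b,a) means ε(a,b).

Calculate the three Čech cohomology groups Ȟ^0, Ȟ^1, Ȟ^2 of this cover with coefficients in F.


Ȟ^0(U;F) ≅ 0,  Ȟ^1(U;F) ≅ Z/2,  Ȟ^2(U;F) ≅ 0

cover nerve:
  A12={q11} A15={q8,q12} A23={q1} A34={q6} A45={q5}
C dims 5,5; δ0: rk 5, SNF 1^4·2
Ȟ^0: (5−5)−0=0 ⇒ 0
Ȟ^1: (5−0)−5=0 plus torsion [2] ⇒ Z/2
Ȟ^2: (0−0)−0=0 ⇒ 0


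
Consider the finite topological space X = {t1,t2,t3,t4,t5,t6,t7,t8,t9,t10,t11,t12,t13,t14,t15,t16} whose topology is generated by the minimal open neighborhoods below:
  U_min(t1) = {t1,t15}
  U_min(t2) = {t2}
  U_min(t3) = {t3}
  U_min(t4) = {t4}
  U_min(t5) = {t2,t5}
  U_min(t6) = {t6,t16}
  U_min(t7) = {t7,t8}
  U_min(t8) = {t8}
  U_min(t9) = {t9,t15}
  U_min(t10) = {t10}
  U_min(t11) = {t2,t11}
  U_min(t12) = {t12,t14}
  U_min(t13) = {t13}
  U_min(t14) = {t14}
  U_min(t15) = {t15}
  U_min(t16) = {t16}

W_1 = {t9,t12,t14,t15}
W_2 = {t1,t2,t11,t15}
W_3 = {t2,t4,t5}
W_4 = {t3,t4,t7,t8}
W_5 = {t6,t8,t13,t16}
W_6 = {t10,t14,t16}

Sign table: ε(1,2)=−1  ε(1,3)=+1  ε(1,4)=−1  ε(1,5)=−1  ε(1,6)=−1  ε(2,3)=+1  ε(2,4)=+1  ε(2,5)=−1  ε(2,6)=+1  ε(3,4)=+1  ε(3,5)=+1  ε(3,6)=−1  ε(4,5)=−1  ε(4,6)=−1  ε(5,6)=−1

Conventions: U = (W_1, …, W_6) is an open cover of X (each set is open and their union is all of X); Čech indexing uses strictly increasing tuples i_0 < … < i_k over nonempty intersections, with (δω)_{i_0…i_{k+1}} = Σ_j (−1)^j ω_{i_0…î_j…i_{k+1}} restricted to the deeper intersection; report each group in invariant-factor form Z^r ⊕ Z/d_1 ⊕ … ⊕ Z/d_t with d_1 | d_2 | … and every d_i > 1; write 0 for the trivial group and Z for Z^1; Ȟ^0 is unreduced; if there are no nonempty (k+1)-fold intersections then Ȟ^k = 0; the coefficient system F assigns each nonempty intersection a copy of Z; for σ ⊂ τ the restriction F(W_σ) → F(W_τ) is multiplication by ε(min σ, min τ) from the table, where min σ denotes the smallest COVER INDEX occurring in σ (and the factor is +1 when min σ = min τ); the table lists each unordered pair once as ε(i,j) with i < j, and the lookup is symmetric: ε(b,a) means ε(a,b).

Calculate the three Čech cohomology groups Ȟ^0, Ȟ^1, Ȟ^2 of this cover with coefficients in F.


intersection data:
  W12={t15} W16={t14} W23={t2} W34={t4} W45={t8} W56={t16}
C dims 6,6; δ0: rk 5, SNF 1^5
Ȟ^0 = (6 − 5) − 0 = 1, so Ȟ^0 ≅ Z
Ȟ^1 = (6 − 0) − 5 = 1, so Ȟ^1 ≅ Z
Ȟ^2 = (0 − 0) − 0 = 0, so Ȟ^2 ≅ 0

Ȟ^0(U;F) ≅ Z, Ȟ^1(U;F) ≅ Z, Ȟ^2(U;F) ≅ 0


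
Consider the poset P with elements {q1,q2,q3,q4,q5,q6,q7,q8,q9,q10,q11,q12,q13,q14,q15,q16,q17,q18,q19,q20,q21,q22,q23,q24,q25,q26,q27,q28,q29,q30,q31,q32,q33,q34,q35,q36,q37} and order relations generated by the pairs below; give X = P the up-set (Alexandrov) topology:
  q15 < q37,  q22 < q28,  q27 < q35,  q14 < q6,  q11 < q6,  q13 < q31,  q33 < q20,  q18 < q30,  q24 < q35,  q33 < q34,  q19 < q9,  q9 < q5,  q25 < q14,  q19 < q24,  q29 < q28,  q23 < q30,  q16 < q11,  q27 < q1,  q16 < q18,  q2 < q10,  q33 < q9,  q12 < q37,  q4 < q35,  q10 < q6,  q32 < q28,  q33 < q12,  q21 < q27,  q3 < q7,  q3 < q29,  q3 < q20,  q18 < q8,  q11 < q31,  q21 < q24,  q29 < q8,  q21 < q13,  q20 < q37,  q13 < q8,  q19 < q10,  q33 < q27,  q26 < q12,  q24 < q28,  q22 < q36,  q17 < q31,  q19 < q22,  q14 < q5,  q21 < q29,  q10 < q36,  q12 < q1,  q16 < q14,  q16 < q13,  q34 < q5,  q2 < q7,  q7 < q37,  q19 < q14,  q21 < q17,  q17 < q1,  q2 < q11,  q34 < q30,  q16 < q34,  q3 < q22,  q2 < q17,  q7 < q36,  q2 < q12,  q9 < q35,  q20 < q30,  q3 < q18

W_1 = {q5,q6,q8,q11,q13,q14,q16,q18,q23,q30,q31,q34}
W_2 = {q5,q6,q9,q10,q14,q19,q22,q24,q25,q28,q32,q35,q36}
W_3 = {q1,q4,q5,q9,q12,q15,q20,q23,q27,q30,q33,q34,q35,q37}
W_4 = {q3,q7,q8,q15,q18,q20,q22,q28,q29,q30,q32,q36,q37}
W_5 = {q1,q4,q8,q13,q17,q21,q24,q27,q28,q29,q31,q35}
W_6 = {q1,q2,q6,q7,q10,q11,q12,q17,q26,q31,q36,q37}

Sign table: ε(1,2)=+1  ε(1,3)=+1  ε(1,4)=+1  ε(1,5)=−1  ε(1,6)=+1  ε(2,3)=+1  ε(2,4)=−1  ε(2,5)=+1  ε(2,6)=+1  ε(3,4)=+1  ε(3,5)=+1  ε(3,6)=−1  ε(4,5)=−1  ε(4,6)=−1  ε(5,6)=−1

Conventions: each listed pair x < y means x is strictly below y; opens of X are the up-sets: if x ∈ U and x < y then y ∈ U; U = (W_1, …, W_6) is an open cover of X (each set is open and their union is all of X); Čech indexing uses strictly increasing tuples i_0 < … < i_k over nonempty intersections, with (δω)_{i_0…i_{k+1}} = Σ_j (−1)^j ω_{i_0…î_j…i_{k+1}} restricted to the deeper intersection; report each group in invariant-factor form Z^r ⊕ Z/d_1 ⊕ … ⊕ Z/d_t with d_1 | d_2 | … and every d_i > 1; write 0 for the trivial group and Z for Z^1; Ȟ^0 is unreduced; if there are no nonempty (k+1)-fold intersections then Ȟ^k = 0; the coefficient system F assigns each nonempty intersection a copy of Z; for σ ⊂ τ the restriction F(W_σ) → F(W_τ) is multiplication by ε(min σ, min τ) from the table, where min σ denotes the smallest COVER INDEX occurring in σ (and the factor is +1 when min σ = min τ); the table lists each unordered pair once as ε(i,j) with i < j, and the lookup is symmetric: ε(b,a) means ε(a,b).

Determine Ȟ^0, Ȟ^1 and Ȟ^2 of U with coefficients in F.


Ȟ^0(U;F) ≅ 0, Ȟ^1(U;F) ≅ Z/2, Ȟ^2(U;F) ≅ Z

cover nerve:
  W12={q5,q6,q14} W13={q5,q23,q30,q34} W14={q8,q18,q30} W15={q8,q13,q31} W16={q6,q11,q31} W23={q5,q9,q35} W24={q22,q28,q32,q36} W25={q24,q28,q35} W26={q6,q10,q36} W34={q15,q20,q30,q37} W35={q1,q4,q27,q35} W36={q1,q12,q37} W45={q8,q28,q29} W46={q7,q36,q37} W56={q1,q17,q31}
  W123={q5} W126={q6} W134={q30} W145={q8} W156={q31} W235={q35} W245={q28} W246={q36} W346={q37} W356={q1}
C dims 6,15,10; δ0: rk 6, SNF 1^5·2; δ1: rk 9, SNF 1^9
Ȟ^0: (6−6)−0=0 ⇒ 0
Ȟ^1: (15−9)−6=0 plus torsion [2] ⇒ Z/2
Ȟ^2: (10−0)−9=1 ⇒ Z


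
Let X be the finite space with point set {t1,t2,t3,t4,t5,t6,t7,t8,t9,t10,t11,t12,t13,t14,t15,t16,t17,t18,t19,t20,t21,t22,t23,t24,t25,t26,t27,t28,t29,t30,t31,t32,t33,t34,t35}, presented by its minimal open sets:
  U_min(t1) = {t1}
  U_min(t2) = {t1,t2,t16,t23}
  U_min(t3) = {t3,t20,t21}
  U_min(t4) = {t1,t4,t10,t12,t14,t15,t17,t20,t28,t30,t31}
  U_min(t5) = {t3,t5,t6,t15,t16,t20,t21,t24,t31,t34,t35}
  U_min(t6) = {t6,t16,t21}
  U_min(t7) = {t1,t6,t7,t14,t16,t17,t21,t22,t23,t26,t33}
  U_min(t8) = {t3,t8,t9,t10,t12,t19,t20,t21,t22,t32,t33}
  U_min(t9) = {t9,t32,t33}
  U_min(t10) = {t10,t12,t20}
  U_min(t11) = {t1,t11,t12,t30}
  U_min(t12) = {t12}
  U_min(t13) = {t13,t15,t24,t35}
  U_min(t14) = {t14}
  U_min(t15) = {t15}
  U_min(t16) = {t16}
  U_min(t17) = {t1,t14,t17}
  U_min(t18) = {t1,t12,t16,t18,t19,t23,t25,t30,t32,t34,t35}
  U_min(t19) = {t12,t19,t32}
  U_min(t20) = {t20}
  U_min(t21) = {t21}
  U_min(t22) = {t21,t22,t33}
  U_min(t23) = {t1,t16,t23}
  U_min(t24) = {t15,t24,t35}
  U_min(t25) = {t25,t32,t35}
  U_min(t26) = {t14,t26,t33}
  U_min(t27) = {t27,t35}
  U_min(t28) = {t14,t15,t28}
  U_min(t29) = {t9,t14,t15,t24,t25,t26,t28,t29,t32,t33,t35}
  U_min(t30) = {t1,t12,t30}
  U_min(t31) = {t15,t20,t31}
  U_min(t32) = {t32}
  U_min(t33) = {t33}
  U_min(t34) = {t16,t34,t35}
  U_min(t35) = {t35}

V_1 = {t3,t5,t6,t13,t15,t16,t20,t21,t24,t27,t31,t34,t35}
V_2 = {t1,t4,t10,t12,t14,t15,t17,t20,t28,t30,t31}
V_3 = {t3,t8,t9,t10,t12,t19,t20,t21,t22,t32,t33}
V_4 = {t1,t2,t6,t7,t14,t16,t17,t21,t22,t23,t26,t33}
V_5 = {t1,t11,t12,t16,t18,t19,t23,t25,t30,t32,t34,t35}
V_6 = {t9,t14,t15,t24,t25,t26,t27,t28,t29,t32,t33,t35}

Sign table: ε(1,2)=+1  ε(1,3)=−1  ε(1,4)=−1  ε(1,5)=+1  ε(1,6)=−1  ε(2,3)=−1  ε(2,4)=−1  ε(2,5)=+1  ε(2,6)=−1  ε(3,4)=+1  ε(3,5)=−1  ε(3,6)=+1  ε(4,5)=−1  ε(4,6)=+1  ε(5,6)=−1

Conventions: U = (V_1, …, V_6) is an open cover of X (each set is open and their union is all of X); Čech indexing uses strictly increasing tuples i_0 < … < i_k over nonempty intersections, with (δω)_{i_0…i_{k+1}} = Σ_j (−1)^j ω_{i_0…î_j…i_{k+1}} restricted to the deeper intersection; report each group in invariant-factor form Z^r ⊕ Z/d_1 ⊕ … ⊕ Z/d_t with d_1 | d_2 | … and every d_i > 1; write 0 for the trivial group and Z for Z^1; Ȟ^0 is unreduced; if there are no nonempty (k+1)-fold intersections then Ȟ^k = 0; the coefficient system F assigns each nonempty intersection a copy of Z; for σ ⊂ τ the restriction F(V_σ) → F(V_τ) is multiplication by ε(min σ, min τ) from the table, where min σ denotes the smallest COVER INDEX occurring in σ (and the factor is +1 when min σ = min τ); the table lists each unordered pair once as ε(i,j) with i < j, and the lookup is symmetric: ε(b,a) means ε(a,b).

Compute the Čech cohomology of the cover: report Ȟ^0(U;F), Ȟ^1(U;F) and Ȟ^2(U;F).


Ȟ^0 ≅ Z, Ȟ^1 ≅ 0 and Ȟ^2 ≅ Z/2

nonempty overlaps:
  V12={t15,t20,t31} V13={t3,t20,t21} V14={t6,t16,t21} V15={t16,t34,t35} V16={t15,t24,t27,t35} V23={t10,t12,t20} V24={t1,t14,t17} V25={t1,t12,t30} V26={t14,t15,t28} V34={t21,t22,t33} V35={t12,t19,t32} V36={t9,t32,t33} V45={t1,t16,t23} V46={t14,t26,t33} V56={t25,t32,t35}
  V123={t20} V126={t15} V134={t21} V145={t16} V156={t35} V235={t12} V245={t1} V246={t14} V346={t33} V356={t32}
C dims 6,15,10; δ0: rk 5, SNF 1^5; δ1: rk 10, SNF 1^9·2
degree 0: 6−5−0 = 1 → Ȟ^0 ≅ Z
degree 1: 15−10−5 = 0 → Ȟ^1 ≅ 0
degree 2: 10−0−10 = 0 plus torsion [2] → Ȟ^2 ≅ Z/2


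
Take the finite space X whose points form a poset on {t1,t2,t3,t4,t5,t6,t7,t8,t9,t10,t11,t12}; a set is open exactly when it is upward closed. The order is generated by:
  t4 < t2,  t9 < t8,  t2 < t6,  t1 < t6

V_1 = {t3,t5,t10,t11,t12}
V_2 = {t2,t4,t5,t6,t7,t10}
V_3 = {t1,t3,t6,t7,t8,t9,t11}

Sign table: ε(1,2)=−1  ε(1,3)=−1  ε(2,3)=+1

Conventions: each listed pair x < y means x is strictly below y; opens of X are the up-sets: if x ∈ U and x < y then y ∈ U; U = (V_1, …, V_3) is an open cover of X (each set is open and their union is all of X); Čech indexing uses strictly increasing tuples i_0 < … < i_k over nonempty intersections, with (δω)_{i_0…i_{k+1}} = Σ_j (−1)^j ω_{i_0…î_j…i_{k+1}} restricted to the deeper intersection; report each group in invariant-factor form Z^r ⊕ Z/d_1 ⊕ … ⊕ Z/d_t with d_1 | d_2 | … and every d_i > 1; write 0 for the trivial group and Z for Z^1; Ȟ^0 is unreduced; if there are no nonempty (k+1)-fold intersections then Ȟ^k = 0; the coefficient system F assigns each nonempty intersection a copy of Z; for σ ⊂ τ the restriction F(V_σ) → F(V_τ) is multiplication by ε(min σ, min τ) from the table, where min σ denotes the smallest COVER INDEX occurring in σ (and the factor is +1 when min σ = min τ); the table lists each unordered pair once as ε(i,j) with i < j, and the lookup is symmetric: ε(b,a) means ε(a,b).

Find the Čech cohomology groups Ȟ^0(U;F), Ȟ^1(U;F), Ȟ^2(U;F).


Ȟ^0 = Z, Ȟ^1 = Z and Ȟ^2 = 0

cover nerve:
  V12={t5,t10} V13={t3,t11} V23={t6,t7}
C dims 3,3; δ0: rk 2, SNF 1^2
Ȟ^0: (3−2)−0=1 ⇒ Z
Ȟ^1: (3−0)−2=1 ⇒ Z
Ȟ^2: (0−0)−0=0 ⇒ 0


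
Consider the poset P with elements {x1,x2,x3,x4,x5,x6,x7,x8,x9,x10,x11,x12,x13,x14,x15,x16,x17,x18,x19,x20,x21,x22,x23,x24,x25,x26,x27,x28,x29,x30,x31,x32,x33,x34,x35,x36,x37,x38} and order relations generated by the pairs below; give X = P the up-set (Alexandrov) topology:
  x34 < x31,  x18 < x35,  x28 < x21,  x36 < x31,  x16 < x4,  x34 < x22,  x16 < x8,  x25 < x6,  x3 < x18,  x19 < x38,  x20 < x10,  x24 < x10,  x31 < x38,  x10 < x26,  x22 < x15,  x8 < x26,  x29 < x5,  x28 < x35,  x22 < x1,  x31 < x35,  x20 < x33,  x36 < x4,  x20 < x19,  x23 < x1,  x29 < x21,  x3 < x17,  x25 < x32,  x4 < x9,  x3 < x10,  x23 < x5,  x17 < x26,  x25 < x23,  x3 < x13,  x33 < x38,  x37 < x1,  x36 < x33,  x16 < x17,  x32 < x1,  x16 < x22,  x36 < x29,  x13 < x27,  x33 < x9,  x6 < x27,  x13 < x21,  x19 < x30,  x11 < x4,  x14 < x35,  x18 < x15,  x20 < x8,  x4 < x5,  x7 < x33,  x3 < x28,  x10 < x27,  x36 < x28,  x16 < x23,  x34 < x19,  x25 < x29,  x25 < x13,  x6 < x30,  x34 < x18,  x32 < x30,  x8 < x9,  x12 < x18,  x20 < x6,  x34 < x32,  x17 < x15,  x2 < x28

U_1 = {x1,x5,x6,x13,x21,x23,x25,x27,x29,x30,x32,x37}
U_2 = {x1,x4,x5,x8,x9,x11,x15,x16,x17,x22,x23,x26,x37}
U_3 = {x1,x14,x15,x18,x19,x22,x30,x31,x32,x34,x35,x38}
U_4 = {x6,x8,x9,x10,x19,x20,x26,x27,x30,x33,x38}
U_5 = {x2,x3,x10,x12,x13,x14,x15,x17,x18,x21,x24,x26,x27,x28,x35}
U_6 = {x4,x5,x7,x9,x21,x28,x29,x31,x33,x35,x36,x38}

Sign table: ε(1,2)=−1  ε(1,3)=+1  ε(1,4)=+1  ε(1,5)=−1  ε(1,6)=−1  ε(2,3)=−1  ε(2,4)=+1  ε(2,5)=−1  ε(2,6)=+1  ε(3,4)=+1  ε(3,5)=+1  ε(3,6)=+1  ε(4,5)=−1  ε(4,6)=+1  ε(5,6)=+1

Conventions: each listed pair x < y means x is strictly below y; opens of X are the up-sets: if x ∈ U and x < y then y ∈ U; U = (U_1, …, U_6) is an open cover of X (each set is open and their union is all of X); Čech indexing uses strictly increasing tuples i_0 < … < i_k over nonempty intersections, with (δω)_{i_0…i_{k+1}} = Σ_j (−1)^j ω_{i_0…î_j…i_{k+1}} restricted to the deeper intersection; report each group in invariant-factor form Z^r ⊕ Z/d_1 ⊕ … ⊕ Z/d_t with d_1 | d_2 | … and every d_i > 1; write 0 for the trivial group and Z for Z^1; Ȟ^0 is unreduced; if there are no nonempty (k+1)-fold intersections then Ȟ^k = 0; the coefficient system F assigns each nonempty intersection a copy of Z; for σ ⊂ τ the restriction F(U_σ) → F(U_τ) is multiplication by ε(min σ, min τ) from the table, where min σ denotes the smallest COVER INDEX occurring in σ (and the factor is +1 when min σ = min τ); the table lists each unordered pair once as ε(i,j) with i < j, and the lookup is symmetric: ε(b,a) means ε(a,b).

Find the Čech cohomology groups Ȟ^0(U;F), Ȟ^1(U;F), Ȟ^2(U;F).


nerve of the cover:
  U12={x1,x5,x23,x37} U13={x1,x30,x32} U14={x6,x27,x30} U15={x13,x21,x27} U16={x5,x21,x29} U23={x1,x15,x22} U24={x8,x9,x26} U25={x15,x17,x26} U26={x4,x5,x9} U34={x19,x30,x38} U35={x14,x15,x18,x35} U36={x31,x35,x38} U45={x10,x26,x27} U46={x9,x33,x38} U56={x21,x28,x35}
  U123={x1} U126={x5} U134={x30} U145={x27} U156={x21} U235={x15} U245={x26} U246={x9} U346={x38} U356={x35}
C dims 6,15,10; δ0: rk 6, SNF 1^5·2; δ1: rk 9, SNF 1^9
Ȟ^0 = (6 − 6) − 0 = 0, so Ȟ^0 ≅ 0
Ȟ^1 = (15 − 9) − 6 = 0 plus torsion [2], so Ȟ^1 ≅ Z/2
Ȟ^2 = (10 − 0) − 9 = 1, so Ȟ^2 ≅ Z

Ȟ^0 ≅ 0, Ȟ^1 ≅ Z/2 and Ȟ^2 ≅ Z


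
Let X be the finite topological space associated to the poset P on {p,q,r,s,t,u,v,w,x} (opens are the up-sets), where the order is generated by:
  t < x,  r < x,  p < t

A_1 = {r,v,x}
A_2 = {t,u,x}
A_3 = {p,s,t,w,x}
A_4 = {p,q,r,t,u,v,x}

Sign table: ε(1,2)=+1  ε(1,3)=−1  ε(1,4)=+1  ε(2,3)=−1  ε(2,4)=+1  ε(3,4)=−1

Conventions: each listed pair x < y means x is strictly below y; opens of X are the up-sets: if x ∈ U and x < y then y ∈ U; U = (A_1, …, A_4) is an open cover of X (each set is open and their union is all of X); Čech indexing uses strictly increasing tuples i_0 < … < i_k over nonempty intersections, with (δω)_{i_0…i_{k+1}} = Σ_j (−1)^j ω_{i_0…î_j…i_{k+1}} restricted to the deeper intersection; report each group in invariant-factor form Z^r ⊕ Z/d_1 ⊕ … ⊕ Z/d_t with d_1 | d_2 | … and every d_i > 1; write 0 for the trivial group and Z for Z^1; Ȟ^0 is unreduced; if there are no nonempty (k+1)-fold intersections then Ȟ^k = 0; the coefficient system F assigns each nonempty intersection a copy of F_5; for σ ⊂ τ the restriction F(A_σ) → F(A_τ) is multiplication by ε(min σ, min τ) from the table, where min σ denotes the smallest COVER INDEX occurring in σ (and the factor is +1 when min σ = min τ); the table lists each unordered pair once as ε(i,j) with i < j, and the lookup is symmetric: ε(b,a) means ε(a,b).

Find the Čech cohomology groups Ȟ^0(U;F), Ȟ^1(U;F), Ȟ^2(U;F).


nerve simplices:
  A12={x} A13={x} A14={r,v,x} A23={t,x} A24={t,u,x} A34={p,t,x}
  A123={x} A124={x} A134={x} A234={t,x}
  A1234={x}
C dims 4,6,4,1; δ0: rk_F5 3; δ1: rk_F5 3; δ2: rk_F5 1
degree 0: 4−3−0 = 1 → Ȟ^0 ≅ Z/5
degree 1: 6−3−3 = 0 → Ȟ^1 ≅ 0
degree 2: 4−1−3 = 0 → Ȟ^2 ≅ 0

Ȟ^0 ≅ Z/5; Ȟ^1 ≅ 0; Ȟ^2 ≅ 0


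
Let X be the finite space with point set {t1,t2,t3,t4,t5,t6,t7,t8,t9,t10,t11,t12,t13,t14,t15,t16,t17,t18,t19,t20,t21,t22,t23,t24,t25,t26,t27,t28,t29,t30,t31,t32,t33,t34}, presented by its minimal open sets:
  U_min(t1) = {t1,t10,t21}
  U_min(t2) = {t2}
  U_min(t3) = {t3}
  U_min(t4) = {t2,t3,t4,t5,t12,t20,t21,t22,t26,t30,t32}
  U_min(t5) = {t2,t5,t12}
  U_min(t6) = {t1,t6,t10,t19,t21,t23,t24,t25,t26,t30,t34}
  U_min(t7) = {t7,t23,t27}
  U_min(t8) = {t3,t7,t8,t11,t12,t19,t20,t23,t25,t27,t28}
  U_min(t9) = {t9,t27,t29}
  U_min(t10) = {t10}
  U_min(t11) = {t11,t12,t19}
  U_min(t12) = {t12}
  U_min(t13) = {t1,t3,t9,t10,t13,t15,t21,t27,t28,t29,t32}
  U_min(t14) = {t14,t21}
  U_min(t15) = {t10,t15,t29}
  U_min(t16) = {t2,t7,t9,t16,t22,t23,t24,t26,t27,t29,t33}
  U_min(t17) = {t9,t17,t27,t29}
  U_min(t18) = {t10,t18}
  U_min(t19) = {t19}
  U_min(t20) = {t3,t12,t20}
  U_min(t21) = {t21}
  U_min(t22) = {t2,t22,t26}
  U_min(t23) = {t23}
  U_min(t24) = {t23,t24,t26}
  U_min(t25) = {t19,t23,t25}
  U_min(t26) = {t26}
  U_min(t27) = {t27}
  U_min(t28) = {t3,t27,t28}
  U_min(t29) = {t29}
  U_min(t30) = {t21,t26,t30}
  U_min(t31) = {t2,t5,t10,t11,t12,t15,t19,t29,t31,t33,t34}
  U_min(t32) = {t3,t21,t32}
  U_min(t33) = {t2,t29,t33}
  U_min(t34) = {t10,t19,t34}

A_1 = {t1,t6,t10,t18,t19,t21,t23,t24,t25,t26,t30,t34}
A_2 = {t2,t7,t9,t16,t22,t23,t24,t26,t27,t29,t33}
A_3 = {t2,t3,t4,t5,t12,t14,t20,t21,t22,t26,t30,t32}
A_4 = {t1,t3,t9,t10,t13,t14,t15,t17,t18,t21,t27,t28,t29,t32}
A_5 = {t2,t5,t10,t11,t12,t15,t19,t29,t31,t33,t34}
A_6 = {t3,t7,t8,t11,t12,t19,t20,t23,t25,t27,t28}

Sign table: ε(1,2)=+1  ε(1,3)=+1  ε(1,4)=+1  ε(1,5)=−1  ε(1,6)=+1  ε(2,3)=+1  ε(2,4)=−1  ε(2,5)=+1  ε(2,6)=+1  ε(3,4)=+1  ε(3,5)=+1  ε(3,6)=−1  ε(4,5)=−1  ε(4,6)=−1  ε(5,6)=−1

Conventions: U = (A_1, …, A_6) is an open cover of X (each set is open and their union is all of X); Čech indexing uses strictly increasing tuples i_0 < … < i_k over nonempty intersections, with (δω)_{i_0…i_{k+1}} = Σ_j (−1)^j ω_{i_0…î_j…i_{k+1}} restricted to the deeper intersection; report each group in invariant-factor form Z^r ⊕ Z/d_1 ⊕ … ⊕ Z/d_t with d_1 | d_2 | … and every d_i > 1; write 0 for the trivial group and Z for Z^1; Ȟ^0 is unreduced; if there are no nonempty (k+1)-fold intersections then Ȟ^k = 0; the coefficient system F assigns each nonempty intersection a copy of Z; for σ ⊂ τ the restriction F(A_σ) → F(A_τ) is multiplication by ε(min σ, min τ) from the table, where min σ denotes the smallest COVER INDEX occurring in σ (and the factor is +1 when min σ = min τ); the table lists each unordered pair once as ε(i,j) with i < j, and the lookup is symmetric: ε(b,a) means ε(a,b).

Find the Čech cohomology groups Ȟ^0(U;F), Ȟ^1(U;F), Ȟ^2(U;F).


intersection data:
  A12={t23,t24,t26} A13={t21,t26,t30} A14={t1,t10,t18,t21} A15={t10,t19,t34} A16={t19,t23,t25} A23={t2,t22,t26} A24={t9,t27,t29} A25={t2,t29,t33} A26={t7,t23,t27} A34={t3,t14,t21,t32} A35={t2,t5,t12} A36={t3,t12,t20} A45={t10,t15,t29} A46={t3,t27,t28} A56={t11,t12,t19}
  A123={t26} A126={t23} A134={t21} A145={t10} A156={t19} A235={t2} A245={t29} A246={t27} A346={t3} A356={t12}
C dims 6,15,10; δ0: rk 6, SNF 1^5·2; δ1: rk 9, SNF 1^9
Ȟ^0 = (6 − 6) − 0 = 0, so Ȟ^0 ≅ 0
Ȟ^1 = (15 − 9) − 6 = 0 plus torsion [2], so Ȟ^1 ≅ Z/2
Ȟ^2 = (10 − 0) − 9 = 1, so Ȟ^2 ≅ Z

Ȟ^0 = 0, Ȟ^1 = Z/2, Ȟ^2 = Z


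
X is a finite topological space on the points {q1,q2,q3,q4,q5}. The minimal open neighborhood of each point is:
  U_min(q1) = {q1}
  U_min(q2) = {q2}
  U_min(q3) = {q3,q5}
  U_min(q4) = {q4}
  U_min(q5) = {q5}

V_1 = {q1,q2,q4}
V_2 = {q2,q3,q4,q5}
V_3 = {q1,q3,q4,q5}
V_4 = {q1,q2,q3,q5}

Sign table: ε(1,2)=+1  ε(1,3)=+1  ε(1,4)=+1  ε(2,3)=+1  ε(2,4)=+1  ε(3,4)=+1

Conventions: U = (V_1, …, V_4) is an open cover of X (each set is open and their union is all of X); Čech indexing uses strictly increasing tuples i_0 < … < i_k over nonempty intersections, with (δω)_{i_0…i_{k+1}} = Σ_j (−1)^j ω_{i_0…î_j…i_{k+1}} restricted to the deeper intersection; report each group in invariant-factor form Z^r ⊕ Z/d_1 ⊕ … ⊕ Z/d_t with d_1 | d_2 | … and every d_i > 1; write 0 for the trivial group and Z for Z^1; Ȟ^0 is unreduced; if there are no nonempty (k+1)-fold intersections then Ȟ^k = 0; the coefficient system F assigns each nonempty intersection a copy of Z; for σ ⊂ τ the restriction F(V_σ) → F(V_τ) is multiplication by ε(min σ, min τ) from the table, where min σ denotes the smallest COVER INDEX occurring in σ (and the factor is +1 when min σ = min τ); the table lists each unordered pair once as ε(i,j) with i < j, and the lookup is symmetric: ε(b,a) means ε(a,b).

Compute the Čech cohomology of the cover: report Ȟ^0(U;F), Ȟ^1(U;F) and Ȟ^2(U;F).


nerve simplices:
  V12={q2,q4} V13={q1,q4} V14={q1,q2} V23={q3,q4,q5} V24={q2,q3,q5} V34={q1,q3,q5}
  V123={q4} V124={q2} V134={q1} V234={q3,q5}
C dims 4,6,4; δ0: rk 3, SNF 1^3; δ1: rk 3, SNF 1^3
degree 0: 4−3−0 = 1 → Ȟ^0 ≅ Z
degree 1: 6−3−3 = 0 → Ȟ^1 ≅ 0
degree 2: 4−0−3 = 1 → Ȟ^2 ≅ Z

Ȟ^0(U;F) ≅ Z, Ȟ^1(U;F) ≅ 0, Ȟ^2(U;F) ≅ Z


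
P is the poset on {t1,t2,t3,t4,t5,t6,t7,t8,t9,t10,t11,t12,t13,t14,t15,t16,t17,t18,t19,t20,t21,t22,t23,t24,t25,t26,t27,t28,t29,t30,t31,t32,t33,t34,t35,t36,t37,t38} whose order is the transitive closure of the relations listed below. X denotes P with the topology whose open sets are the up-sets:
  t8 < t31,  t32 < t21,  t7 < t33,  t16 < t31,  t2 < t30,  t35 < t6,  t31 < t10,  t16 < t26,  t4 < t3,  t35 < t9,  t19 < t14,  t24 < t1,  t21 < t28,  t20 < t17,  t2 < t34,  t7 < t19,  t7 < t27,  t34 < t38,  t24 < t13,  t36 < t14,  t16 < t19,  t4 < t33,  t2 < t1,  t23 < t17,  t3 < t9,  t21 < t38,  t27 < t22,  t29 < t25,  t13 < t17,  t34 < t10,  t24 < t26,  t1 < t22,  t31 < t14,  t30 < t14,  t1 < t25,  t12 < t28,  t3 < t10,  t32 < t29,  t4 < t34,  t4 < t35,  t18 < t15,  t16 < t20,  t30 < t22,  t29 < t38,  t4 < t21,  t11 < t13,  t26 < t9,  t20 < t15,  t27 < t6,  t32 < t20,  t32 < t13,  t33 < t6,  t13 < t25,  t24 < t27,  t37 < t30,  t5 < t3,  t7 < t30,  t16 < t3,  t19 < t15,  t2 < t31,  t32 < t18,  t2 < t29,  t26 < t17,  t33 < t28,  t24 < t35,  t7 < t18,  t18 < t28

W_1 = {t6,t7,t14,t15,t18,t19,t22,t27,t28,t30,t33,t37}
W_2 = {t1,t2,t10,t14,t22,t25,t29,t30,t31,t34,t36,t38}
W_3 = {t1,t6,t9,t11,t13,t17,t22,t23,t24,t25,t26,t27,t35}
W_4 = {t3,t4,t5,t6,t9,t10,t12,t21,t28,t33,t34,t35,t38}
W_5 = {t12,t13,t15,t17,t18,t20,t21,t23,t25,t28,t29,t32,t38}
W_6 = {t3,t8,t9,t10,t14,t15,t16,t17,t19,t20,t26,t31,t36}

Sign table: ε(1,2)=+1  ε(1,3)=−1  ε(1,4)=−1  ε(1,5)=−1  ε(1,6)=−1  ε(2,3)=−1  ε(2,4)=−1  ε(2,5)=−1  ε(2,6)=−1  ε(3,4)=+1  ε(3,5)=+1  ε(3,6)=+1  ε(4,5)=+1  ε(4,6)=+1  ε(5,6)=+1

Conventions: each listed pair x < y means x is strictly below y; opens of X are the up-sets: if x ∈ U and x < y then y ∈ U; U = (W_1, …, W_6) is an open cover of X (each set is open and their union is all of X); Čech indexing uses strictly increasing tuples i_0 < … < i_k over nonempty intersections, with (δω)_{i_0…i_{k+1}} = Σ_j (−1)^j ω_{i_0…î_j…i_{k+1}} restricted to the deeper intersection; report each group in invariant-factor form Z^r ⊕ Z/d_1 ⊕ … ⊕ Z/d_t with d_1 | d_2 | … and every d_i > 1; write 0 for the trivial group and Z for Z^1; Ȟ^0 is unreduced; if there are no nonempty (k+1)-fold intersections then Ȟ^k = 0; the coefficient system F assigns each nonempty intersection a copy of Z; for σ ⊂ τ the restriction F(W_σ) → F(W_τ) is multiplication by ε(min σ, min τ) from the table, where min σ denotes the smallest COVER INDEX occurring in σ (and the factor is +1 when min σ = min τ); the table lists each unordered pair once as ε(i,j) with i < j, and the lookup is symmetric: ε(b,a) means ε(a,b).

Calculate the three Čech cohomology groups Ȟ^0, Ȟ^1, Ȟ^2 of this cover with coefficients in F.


nerve of the cover:
  W12={t14,t22,t30} W13={t6,t22,t27} W14={t6,t28,t33} W15={t15,t18,t28} W16={t14,t15,t19} W23={t1,t22,t25} W24={t10,t34,t38} W25={t25,t29,t38} W26={t10,t14,t31,t36} W34={t6,t9,t35} W35={t13,t17,t23,t25} W36={t9,t17,t26} W45={t12,t21,t28,t38} W46={t3,t9,t10} W56={t15,t17,t20}
  W123={t22} W126={t14} W134={t6} W145={t28} W156={t15} W235={t25} W245={t38} W246={t10} W346={t9} W356={t17}
C dims 6,15,10; δ0: rk 5, SNF 1^5; δ1: rk 10, SNF 1^9·2
Ȟ^0 = (6 − 5) − 0 = 1, so Ȟ^0 ≅ Z
Ȟ^1 = (15 − 10) − 5 = 0, so Ȟ^1 ≅ 0
Ȟ^2 = (10 − 0) − 10 = 0 plus torsion [2], so Ȟ^2 ≅ Z/2

Ȟ^0 ≅ Z; Ȟ^1 ≅ 0; Ȟ^2 ≅ Z/2


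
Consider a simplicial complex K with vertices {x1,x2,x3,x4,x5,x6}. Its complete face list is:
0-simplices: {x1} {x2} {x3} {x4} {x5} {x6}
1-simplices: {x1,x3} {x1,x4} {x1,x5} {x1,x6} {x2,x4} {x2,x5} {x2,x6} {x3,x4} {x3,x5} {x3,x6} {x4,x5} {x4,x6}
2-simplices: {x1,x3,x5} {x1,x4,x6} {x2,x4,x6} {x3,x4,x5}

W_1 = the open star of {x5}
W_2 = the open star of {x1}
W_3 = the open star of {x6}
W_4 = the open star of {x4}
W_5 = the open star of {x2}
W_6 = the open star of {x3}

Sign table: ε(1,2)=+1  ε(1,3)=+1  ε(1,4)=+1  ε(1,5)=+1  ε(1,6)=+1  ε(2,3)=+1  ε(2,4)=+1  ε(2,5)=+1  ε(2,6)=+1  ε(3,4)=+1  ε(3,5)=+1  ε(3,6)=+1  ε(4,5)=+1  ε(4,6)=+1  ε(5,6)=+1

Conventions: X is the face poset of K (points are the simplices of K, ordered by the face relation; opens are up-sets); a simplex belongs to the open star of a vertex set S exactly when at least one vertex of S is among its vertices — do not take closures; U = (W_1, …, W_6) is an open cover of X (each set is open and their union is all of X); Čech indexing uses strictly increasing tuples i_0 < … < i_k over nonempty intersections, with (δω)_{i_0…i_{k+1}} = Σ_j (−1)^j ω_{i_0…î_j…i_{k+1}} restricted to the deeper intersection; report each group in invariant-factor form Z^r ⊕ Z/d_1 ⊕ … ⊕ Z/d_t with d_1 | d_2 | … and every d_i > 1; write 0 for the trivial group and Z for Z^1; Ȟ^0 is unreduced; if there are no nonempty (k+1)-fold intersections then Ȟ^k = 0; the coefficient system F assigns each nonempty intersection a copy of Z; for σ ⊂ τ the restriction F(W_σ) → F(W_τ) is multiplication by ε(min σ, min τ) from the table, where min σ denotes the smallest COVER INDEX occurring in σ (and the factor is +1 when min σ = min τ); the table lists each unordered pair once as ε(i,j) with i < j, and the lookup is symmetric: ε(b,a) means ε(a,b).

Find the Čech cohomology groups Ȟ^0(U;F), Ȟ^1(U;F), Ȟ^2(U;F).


Ȟ^0 = Z,  Ȟ^1 = Z^3,  Ȟ^2 = 0

cover nerve:
  W1={{x5},{x1,x5},{x2,x5},{x3,x5},{x4,x5},{x1,x3,x5},{x3,x4,x5}} W2={{x1},{x1,x3},{x1,x4},{x1,x5},{x1,x6},{x1,x3,x5},{x1,x4,x6}} W3={{x6},{x1,x6},{x2,x6},{x3,x6},{x4,x6},{x1,x4,x6},{x2,x4,x6}} W4={{x4},{x1,x4},{x2,x4},{x3,x4},{x4,x5},{x4,x6},{x1,x4,x6},{x2,x4,x6},{x3,x4,x5}} W5={{x2},{x2,x4},{x2,x5},{x2,x6},{x2,x4,x6}} W6={{x3},{x1,x3},{x3,x4},{x3,x5},{x3,x6},{x1,x3,x5},{x3,x4,x5}}
  W12={{x1,x5},{x1,x3,x5}} W14={{x4,x5},{x3,x4,x5}} W15={{x2,x5}} W16={{x3,x5},{x1,x3,x5},{x3,x4,x5}} W23={{x1,x6},{x1,x4,x6}} W24={{x1,x4},{x1,x4,x6}} W26={{x1,x3},{x1,x3,x5}} W34={{x4,x6},{x1,x4,x6},{x2,x4,x6}} W35={{x2,x6},{x2,x4,x6}} W36={{x3,x6}} W45={{x2,x4},{x2,x4,x6}} W46={{x3,x4},{x3,x4,x5}}
  W126={{x1,x3,x5}} W146={{x3,x4,x5}} W234={{x1,x4,x6}} W345={{x2,x4,x6}}
C dims 6,12,4; δ0: rk 5, SNF 1^5; δ1: rk 4, SNF 1^4
Ȟ^0: (6−5)−0=1 ⇒ Z
Ȟ^1: (12−4)−5=3 ⇒ Z^3
Ȟ^2: (4−0)−4=0 ⇒ 0


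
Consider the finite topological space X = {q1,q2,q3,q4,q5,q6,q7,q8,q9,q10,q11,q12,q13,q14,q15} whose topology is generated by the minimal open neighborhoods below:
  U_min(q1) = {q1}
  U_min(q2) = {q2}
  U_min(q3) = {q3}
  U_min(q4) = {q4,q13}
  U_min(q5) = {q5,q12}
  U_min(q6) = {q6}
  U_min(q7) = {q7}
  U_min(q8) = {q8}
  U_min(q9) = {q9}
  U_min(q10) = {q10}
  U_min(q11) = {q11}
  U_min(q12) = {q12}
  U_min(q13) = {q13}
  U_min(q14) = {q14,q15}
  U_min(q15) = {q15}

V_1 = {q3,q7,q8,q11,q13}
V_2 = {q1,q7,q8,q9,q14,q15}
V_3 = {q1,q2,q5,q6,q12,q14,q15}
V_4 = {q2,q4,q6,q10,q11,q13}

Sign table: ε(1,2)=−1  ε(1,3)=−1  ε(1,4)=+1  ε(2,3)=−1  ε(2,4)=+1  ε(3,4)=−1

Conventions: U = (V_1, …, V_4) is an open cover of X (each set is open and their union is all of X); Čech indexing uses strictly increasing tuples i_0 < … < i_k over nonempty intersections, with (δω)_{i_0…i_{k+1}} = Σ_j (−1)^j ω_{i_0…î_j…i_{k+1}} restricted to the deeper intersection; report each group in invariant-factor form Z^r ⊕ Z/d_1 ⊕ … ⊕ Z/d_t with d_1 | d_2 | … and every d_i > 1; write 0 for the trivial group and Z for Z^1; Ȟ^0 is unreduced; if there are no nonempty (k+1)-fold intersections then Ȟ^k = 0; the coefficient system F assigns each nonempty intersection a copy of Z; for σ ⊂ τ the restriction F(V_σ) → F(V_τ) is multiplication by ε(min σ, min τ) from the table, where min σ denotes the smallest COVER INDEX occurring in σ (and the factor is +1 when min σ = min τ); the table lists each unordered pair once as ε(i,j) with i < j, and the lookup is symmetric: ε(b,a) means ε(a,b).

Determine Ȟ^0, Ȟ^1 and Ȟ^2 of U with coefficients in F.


Ȟ^0(U;F) ≅ 0; Ȟ^1(U;F) ≅ Z/2; Ȟ^2(U;F) ≅ 0

intersection data:
  V12={q7,q8} V14={q11,q13} V23={q1,q14,q15} V34={q2,q6}
C dims 4,4; δ0: rk 4, SNF 1^3·2
Ȟ^0 = (4 − 4) − 0 = 0, so Ȟ^0 ≅ 0
Ȟ^1 = (4 − 0) − 4 = 0 plus torsion [2], so Ȟ^1 ≅ Z/2
Ȟ^2 = (0 − 0) − 0 = 0, so Ȟ^2 ≅ 0


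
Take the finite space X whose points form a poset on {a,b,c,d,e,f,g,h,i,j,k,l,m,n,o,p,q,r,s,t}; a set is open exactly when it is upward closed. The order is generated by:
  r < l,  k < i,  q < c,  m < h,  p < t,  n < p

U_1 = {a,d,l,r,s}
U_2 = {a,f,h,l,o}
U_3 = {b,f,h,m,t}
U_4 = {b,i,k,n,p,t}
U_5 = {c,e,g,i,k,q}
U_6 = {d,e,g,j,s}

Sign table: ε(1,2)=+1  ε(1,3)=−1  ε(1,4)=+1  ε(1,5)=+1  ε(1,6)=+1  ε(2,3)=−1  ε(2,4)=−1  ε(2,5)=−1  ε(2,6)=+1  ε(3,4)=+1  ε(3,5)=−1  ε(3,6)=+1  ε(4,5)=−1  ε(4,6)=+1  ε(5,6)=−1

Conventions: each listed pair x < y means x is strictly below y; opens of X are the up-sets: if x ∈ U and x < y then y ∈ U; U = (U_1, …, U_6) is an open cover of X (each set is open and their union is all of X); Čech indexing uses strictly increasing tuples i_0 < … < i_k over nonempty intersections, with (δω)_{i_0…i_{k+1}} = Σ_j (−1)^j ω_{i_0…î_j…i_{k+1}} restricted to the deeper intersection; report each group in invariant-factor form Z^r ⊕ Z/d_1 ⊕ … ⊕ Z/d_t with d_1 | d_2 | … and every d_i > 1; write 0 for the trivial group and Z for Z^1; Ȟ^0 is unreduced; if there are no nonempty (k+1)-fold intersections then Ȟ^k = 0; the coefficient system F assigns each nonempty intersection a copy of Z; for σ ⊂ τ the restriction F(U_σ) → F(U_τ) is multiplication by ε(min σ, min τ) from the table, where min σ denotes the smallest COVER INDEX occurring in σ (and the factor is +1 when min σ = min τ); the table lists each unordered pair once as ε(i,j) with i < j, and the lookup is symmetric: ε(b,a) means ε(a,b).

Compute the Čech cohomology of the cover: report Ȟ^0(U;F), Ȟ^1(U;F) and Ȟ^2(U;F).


intersection data:
  U12={a,l} U16={d,s} U23={f,h} U34={b,t} U45={i,k} U56={e,g}
C dims 6,6; δ0: rk 6, SNF 1^5·2
Ȟ^0 = (6 − 6) − 0 = 0, so Ȟ^0 ≅ 0
Ȟ^1 = (6 − 0) − 6 = 0 plus torsion [2], so Ȟ^1 ≅ Z/2
Ȟ^2 = (0 − 0) − 0 = 0, so Ȟ^2 ≅ 0

Ȟ^0 = 0, Ȟ^1 = Z/2, Ȟ^2 = 0


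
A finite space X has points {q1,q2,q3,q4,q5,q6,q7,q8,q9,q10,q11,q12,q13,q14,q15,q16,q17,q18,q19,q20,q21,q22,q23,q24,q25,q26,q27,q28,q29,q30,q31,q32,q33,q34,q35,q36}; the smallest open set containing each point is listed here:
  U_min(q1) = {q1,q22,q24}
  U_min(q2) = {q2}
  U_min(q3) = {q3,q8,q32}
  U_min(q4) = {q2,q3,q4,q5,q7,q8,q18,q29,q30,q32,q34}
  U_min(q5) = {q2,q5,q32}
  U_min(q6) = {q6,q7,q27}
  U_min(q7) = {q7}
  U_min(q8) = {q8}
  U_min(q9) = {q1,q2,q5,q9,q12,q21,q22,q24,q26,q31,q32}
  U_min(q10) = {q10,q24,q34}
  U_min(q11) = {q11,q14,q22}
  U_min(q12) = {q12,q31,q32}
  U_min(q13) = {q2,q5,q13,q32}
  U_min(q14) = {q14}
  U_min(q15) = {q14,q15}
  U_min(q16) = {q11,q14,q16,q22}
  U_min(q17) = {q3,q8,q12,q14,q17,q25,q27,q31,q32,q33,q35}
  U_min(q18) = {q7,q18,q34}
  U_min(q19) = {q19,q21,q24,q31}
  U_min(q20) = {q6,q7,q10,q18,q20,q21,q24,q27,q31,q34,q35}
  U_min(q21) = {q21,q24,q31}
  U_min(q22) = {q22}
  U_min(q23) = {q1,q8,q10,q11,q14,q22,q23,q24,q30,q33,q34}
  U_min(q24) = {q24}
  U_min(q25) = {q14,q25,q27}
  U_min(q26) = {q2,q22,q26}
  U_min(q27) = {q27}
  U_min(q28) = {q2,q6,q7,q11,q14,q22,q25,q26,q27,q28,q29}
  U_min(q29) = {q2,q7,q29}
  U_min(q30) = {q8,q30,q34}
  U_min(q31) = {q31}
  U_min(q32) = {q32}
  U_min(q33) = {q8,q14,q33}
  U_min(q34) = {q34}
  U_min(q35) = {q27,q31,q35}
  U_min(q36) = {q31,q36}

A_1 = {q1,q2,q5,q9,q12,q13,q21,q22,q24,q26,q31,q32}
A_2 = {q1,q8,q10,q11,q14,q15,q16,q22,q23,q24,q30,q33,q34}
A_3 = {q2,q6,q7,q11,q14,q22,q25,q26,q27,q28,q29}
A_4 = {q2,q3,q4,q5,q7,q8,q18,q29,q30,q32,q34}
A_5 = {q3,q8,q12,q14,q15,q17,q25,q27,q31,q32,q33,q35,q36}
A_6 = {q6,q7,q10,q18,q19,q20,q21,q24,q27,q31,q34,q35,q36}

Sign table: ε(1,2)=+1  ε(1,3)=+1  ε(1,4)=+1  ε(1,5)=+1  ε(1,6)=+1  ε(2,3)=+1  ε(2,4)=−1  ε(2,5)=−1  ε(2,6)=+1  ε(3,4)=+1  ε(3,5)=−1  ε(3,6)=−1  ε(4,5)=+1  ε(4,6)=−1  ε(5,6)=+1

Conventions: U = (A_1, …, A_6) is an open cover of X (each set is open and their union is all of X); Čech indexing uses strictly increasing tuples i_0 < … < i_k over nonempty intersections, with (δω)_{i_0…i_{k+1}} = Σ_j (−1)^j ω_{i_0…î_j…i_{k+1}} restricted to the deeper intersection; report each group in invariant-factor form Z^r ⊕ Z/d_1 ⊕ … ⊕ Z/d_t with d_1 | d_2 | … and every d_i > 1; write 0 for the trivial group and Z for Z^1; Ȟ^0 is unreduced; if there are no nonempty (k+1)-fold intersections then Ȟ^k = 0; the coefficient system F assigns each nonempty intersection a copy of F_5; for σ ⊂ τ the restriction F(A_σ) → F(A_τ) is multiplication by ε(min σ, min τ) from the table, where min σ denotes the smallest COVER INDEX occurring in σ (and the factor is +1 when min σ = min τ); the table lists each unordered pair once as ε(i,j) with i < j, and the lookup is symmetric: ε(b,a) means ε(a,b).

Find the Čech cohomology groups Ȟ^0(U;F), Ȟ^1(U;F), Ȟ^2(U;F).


nerve of the cover:
  A12={q1,q22,q24} A13={q2,q22,q26} A14={q2,q5,q32} A15={q12,q31,q32} A16={q21,q24,q31} A23={q11,q14,q22} A24={q8,q30,q34} A25={q8,q14,q15,q33} A26={q10,q24,q34} A34={q2,q7,q29} A35={q14,q25,q27} A36={q6,q7,q27} A45={q3,q8,q32} A46={q7,q18,q34} A56={q27,q31,q35,q36}
  A123={q22} A126={q24} A134={q2} A145={q32} A156={q31} A235={q14} A245={q8} A246={q34} A346={q7} A356={q27}
C dims 6,15,10; δ0: rk_F5 6; δ1: rk_F5 9
Ȟ^0 = (6 − 6) − 0 = 0, so Ȟ^0 ≅ 0
Ȟ^1 = (15 − 9) − 6 = 0, so Ȟ^1 ≅ 0
Ȟ^2 = (10 − 0) − 9 = 1, so Ȟ^2 ≅ Z/5

Ȟ^0 = 0, Ȟ^1 = 0 and Ȟ^2 = Z/5
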